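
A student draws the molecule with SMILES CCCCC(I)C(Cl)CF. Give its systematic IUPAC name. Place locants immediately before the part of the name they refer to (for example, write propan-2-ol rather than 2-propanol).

The longest continuous carbon chain has 7 atoms, so the parent hydride is heptane.
The numbering direction is chosen so that the substituent locant set {1,2,3} is lower than {5,6,7} at the first point of difference.
With this numbering: a chloro group at C-2; a fluoro group at C-1; an iodo group at C-3.
Prefixes are listed alphabetically: chloro, fluoro, iodo.
Assembling the pieces gives 2-chloro-1-fluoro-3-iodoheptane.

2-chloro-1-fluoro-3-iodoheptane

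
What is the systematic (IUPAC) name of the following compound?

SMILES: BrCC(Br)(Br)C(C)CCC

The longest continuous carbon chain has 6 atoms, so the parent hydride is hexane.
The numbering direction is chosen so that the substituent locant set {1,2,2,3} is lower than {4,5,5,6} at the first point of difference.
This places bromo groups at C-1 and C-2 (×2); a methyl group at C-3.
Substituent prefixes are cited in alphabetical order (multiplying prefixes like di-/tri- are ignored for ordering).
The name is 1,2,2-tribromo-3-methylhexane.

1,2,2-tribromo-3-methylhexane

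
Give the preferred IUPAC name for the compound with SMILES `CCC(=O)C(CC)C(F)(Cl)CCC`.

5-chloro-4-ethyl-5-fluorooctan-3-one

The longest carbon chain that includes the carbonyl has 8 carbons, so the parent hydride is octane.
The highest-priority functional group is a ketone (C=O on an internal carbon), so the name ends in -one.
Choose the numbering such that numbering from this end puts the carbonyl group at C-3 rather than C-6.
That gives the carbonyl at C-3; a chloro group at C-5; an ethyl group at C-4; a fluoro group at C-5.
Substituent prefixes are cited in alphabetical order (multiplying prefixes like di-/tri- are ignored for ordering).
Putting it together: 5-chloro-4-ethyl-5-fluorooctan-3-one.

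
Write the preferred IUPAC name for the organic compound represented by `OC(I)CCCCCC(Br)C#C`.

The longest carbon chain that includes the –OH group and the multiple bond has 9 carbons, so the parent hydride is nonane.
The principal characteristic group is an alcohol (–OH), named with the suffix -ol.
A C≡C triple bond in the chain gives the infix -yne-.
The numbering direction is chosen so that numbering from this end puts the hydroxyl group at C-1 rather than C-9.
This places the hydroxyl at C-1; the triple bond between C-8 and C-9; a bromo group at C-7; an iodo group at C-1.
Prefixes are listed alphabetically: bromo, iodo.
The name is 7-bromo-1-iodonon-8-yn-1-ol.

7-bromo-1-iodonon-8-yn-1-ol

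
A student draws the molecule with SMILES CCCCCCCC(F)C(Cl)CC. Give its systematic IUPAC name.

The parent chain contains 11 carbons (undecane).
The numbering direction is chosen so that the substituent locant set {3,4} is lower than {8,9} at the first point of difference.
That gives a chloro group at C-3; a fluoro group at C-4.
Substituent prefixes are cited in alphabetical order (multiplying prefixes like di-/tri- are ignored for ordering).
Putting it together: 3-chloro-4-fluoroundecane.

3-chloro-4-fluoroundecane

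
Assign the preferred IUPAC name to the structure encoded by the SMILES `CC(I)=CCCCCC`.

The longest carbon chain that includes the multiple bond has 8 carbons, so the parent hydride is octane.
A C=C double bond in the chain gives the infix -ene-.
Choose the numbering such that numbering from this end puts the double bond at C-2 rather than C-6.
That gives the double bond between C-2 and C-3; an iodo group at C-2.
Assembling the pieces gives 2-iodooct-2-ene.

2-iodooct-2-ene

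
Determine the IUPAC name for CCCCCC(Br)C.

2-bromoheptane

The parent chain contains 7 carbons (heptane).
Choose the numbering such that the substituent locant set {2} is lower than {6} at the first point of difference.
This places a bromo group at C-2.
The name is 2-bromoheptane.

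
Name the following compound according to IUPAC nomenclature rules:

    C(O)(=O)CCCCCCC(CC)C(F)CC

8-ethyl-9-fluoroundecanoic acid

The longest carbon chain that includes the –COOH group has 11 carbons, so the parent hydride is undecane.
The principal characteristic group is a carboxylic acid (terminal –COOH), named with the suffix -oic acid.
The numbering direction is chosen so that the carboxylic acid carbon is C-1 by definition.
That gives an ethyl group at C-8; a fluoro group at C-9.
Prefixes are listed alphabetically: ethyl, fluoro.
Assembling the pieces gives 8-ethyl-9-fluoroundecanoic acid.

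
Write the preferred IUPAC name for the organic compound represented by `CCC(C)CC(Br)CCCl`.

The parent chain contains 7 carbons (heptane).
The numbering direction is chosen so that the substituent locant set {1,3,5} is lower than {3,5,7} at the first point of difference.
That gives a bromo group at C-3; a chloro group at C-1; a methyl group at C-5.
Substituent prefixes are cited in alphabetical order (multiplying prefixes like di-/tri- are ignored for ordering).
The name is 3-bromo-1-chloro-5-methylheptane.

3-bromo-1-chloro-5-methylheptane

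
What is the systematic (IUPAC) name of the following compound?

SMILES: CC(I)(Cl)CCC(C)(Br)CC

The longest carbon chain is 7 atoms: the parent is heptane.
Choose the numbering such that the substituent locant set {2,2,5,5} is lower than {3,3,6,6} at the first point of difference.
That gives a bromo group at C-5; a chloro group at C-2; an iodo group at C-2; a methyl group at C-5.
Substituent prefixes are cited in alphabetical order (multiplying prefixes like di-/tri- are ignored for ordering).
Assembling the pieces gives 5-bromo-2-chloro-2-iodo-5-methylheptane.

5-bromo-2-chloro-2-iodo-5-methylheptane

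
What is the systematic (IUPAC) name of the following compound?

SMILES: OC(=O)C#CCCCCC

The longest carbon chain that includes the –COOH group and the multiple bond has 8 carbons, so the parent hydride is octane.
The highest-priority functional group is a carboxylic acid (terminal –COOH), so the name ends in -oic acid.
The chain contains a C≡C triple bond, so the unsaturation ending is -yne.
Number the chain so that the carboxylic acid carbon is C-1 by definition.
With this numbering: the triple bond between C-2 and C-3.
The name is oct-2-ynoic acid.

oct-2-ynoic acid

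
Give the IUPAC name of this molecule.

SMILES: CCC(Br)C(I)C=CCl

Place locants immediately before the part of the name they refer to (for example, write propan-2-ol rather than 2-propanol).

4-bromo-1-chloro-3-iodohex-1-ene

The longest chain bearing the multiple bond is 6 carbons long (hexane).
The chain contains a C=C double bond, so the unsaturation ending is -ene.
Choose the numbering such that numbering from this end puts the double bond at C-1 rather than C-5.
That gives the double bond between C-1 and C-2; a bromo group at C-4; a chloro group at C-1; an iodo group at C-3.
Prefixes are listed alphabetically: bromo, chloro, iodo.
The name is 4-bromo-1-chloro-3-iodohex-1-ene.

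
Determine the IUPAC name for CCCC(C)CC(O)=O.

3-methylhexanoic acid

Counting along the main chain through the –COOH group gives 6 carbons: the parent is hexane.
A carboxylic acid (terminal –COOH) is the principal characteristic group, giving the suffix -oic acid.
Number the chain so that the carboxylic acid carbon is C-1 by definition.
That gives a methyl group at C-3.
The name is 3-methylhexanoic acid.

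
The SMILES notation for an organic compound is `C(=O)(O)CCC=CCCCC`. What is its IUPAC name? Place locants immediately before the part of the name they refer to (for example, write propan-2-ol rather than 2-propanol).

Counting along the main chain through the –COOH group and the multiple bond gives 9 carbons: the parent is nonane.
A carboxylic acid (terminal –COOH) is the principal characteristic group, giving the suffix -oic acid.
A C=C double bond in the chain gives the infix -ene-.
Choose the numbering such that the carboxylic acid carbon is C-1 by definition.
With this numbering: the double bond between C-4 and C-5.
The name is non-4-enoic acid.

non-4-enoic acid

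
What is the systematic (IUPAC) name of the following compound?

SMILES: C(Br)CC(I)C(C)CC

1-bromo-3-iodo-4-methylhexane

The longest continuous carbon chain has 6 atoms, so the parent hydride is hexane.
The numbering direction is chosen so that the substituent locant set {1,3,4} is lower than {3,4,6} at the first point of difference.
With this numbering: a bromo group at C-1; an iodo group at C-3; a methyl group at C-4.
Substituent prefixes are cited in alphabetical order (multiplying prefixes like di-/tri- are ignored for ordering).
Assembling the pieces gives 1-bromo-3-iodo-4-methylhexane.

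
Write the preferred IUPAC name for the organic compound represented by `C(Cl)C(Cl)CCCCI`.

The longest continuous carbon chain has 6 atoms, so the parent hydride is hexane.
Choose the numbering such that the substituent locant set {1,2,6} is lower than {1,5,6} at the first point of difference.
This places chloro groups at C-1 and C-2; an iodo group at C-6.
The substituents are ordered alphabetically, ignoring any di-/tri- multipliers.
Putting it together: 1,2-dichloro-6-iodohexane.

1,2-dichloro-6-iodohexane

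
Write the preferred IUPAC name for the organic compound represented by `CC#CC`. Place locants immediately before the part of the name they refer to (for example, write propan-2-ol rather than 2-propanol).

The longest carbon chain that includes the multiple bond has 4 carbons, so the parent hydride is butane.
The chain contains a C≡C triple bond, so the unsaturation ending is -yne.
Both numbering directions give the same locant set; either may be used.
This places the triple bond between C-2 and C-3.
Putting it together: but-2-yne.

but-2-yne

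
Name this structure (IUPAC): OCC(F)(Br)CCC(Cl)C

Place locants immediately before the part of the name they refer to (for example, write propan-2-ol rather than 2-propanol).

The longest chain bearing the –OH group is 6 carbons long (hexane).
An alcohol (–OH) is the principal characteristic group, giving the suffix -ol.
Choose the numbering such that numbering from this end puts the hydroxyl group at C-1 rather than C-6.
This places the hydroxyl at C-1; a bromo group at C-2; a chloro group at C-5; a fluoro group at C-2.
Prefixes are listed alphabetically: bromo, chloro, fluoro.
Assembling the pieces gives 2-bromo-5-chloro-2-fluorohexan-1-ol.

2-bromo-5-chloro-2-fluorohexan-1-ol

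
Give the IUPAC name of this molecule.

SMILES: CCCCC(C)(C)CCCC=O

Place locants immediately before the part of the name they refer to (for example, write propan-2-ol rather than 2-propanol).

The longest carbon chain that includes the –CHO group has 9 carbons, so the parent hydride is nonane.
An aldehyde (terminal –CHO) is the principal characteristic group, giving the suffix -al.
The numbering direction is chosen so that the aldehyde carbon is C-1 by definition.
This places two methyl groups at C-5.
The name is 5,5-dimethylnonanal.

5,5-dimethylnonanal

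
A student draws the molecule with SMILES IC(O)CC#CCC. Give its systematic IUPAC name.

The longest carbon chain that includes the –OH group and the multiple bond has 6 carbons, so the parent hydride is hexane.
The highest-priority functional group is an alcohol (–OH), so the name ends in -ol.
The chain contains a C≡C triple bond, so the unsaturation ending is -yne.
Number the chain so that numbering from this end puts the hydroxyl group at C-1 rather than C-6.
With this numbering: the hydroxyl at C-1; the triple bond between C-3 and C-4; an iodo group at C-1.
Putting it together: 1-iodohex-3-yn-1-ol.

1-iodohex-3-yn-1-ol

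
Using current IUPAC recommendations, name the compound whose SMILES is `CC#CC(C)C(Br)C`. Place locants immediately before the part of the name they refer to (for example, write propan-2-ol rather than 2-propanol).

The longest chain bearing the multiple bond is 6 carbons long (hexane).
A C≡C triple bond in the chain gives the infix -yne-.
Number the chain so that numbering from this end puts the triple bond at C-2 rather than C-4.
This places the triple bond between C-2 and C-3; a bromo group at C-5; a methyl group at C-4.
The substituents are ordered alphabetically, ignoring any di-/tri- multipliers.
The name is 5-bromo-4-methylhex-2-yne.

5-bromo-4-methylhex-2-yne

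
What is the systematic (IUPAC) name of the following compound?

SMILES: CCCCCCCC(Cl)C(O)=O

Counting along the main chain through the –COOH group gives 9 carbons: the parent is nonane.
A carboxylic acid (terminal –COOH) is the principal characteristic group, giving the suffix -oic acid.
Number the chain so that the carboxylic acid carbon is C-1 by definition.
This places a chloro group at C-2.
The name is 2-chlorononanoic acid.

2-chlorononanoic acid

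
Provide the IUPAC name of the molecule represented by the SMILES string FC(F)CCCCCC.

1,1-difluoroheptane

The parent chain contains 7 carbons (heptane).
Choose the numbering such that the substituent locant set {1,1} is lower than {7,7} at the first point of difference.
This places two fluoro groups at C-1.
Assembling the pieces gives 1,1-difluoroheptane.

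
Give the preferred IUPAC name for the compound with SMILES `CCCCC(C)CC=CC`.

The longest carbon chain that includes the multiple bond has 9 carbons, so the parent hydride is nonane.
The chain contains a C=C double bond, so the unsaturation ending is -ene.
The numbering direction is chosen so that numbering from this end puts the double bond at C-2 rather than C-7.
With this numbering: the double bond between C-2 and C-3; a methyl group at C-5.
The name is 5-methylnon-2-ene.

5-methylnon-2-ene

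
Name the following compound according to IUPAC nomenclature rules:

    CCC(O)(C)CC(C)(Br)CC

The longest chain bearing the –OH group is 7 carbons long (heptane).
The highest-priority functional group is an alcohol (–OH), so the name ends in -ol.
Choose the numbering such that numbering from this end puts the hydroxyl group at C-3 rather than C-5.
This places the hydroxyl at C-3; a bromo group at C-5; methyl groups at C-3 and C-5.
Prefixes are listed alphabetically: bromo, methyl.
The name is 5-bromo-3,5-dimethylheptan-3-ol.

5-bromo-3,5-dimethylheptan-3-ol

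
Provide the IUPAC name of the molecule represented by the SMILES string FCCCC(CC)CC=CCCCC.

Counting along the main chain through the multiple bond gives 11 carbons: the parent is undecane.
The chain contains a C=C double bond, so the unsaturation ending is -ene.
Number the chain so that numbering from this end puts the double bond at C-5 rather than C-6.
That gives the double bond between C-5 and C-6; an ethyl group at C-8; a fluoro group at C-11.
Substituent prefixes are cited in alphabetical order (multiplying prefixes like di-/tri- are ignored for ordering).
The name is 8-ethyl-11-fluoroundec-5-ene.

8-ethyl-11-fluoroundec-5-ene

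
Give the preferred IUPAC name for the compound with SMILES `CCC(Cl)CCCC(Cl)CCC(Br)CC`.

The longest continuous carbon chain has 12 atoms, so the parent hydride is dodecane.
The numbering direction is chosen so that the substituent locant set {3,6,10} is lower than {3,7,10} at the first point of difference.
That gives a bromo group at C-3; chloro groups at C-6 and C-10.
The substituents are ordered alphabetically, ignoring any di-/tri- multipliers.
The name is 3-bromo-6,10-dichlorododecane.

3-bromo-6,10-dichlorododecane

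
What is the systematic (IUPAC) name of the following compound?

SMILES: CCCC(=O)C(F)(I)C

Counting along the main chain through the carbonyl gives 6 carbons: the parent is hexane.
A ketone (C=O on an internal carbon) is the principal characteristic group, giving the suffix -one.
Number the chain so that numbering from this end puts the carbonyl group at C-3 rather than C-4.
That gives the carbonyl at C-3; a fluoro group at C-2; an iodo group at C-2.
Prefixes are listed alphabetically: fluoro, iodo.
The name is 2-fluoro-2-iodohexan-3-one.

2-fluoro-2-iodohexan-3-one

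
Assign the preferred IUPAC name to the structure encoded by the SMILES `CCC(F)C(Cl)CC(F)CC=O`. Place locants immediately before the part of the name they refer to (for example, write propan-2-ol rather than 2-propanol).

5-chloro-3,6-difluorooctanal

Counting along the main chain through the –CHO group gives 8 carbons: the parent is octane.
The highest-priority functional group is an aldehyde (terminal –CHO), so the name ends in -al.
Number the chain so that the aldehyde carbon is C-1 by definition.
This places a chloro group at C-5; fluoro groups at C-3 and C-6.
Prefixes are listed alphabetically: chloro, fluoro.
The name is 5-chloro-3,6-difluorooctanal.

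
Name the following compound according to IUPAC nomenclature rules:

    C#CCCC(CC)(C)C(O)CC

4-ethyl-4-methyloct-7-yn-3-ol

The longest chain bearing the –OH group and the multiple bond is 8 carbons long (octane).
The highest-priority functional group is an alcohol (–OH), so the name ends in -ol.
The chain contains a C≡C triple bond, so the unsaturation ending is -yne.
Choose the numbering such that numbering from this end puts the hydroxyl group at C-3 rather than C-6.
With this numbering: the hydroxyl at C-3; the triple bond between C-7 and C-8; an ethyl group at C-4; a methyl group at C-4.
Prefixes are listed alphabetically: ethyl, methyl.
Putting it together: 4-ethyl-4-methyloct-7-yn-3-ol.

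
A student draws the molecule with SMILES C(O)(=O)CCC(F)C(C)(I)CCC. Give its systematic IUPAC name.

Counting along the main chain through the –COOH group gives 8 carbons: the parent is octane.
The principal characteristic group is a carboxylic acid (terminal –COOH), named with the suffix -oic acid.
Number the chain so that the carboxylic acid carbon is C-1 by definition.
This places a fluoro group at C-4; an iodo group at C-5; a methyl group at C-5.
Prefixes are listed alphabetically: fluoro, iodo, methyl.
The name is 4-fluoro-5-iodo-5-methyloctanoic acid.

4-fluoro-5-iodo-5-methyloctanoic acid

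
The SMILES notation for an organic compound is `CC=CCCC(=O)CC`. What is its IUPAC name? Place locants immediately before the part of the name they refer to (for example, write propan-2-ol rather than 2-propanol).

oct-6-en-3-one

Counting along the main chain through the carbonyl and the multiple bond gives 8 carbons: the parent is octane.
A ketone (C=O on an internal carbon) is the principal characteristic group, giving the suffix -one.
There is one C=C double bond, indicated by the ending -ene.
Choose the numbering such that numbering from this end puts the carbonyl group at C-3 rather than C-6.
This places the carbonyl at C-3; the double bond between C-6 and C-7.
The name is oct-6-en-3-one.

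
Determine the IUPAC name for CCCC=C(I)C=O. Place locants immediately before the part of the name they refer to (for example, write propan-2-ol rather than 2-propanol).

The longest carbon chain that includes the –CHO group and the multiple bond has 6 carbons, so the parent hydride is hexane.
An aldehyde (terminal –CHO) is the principal characteristic group, giving the suffix -al.
A C=C double bond in the chain gives the infix -ene-.
The numbering direction is chosen so that the aldehyde carbon is C-1 by definition.
That gives the double bond between C-2 and C-3; an iodo group at C-2.
Assembling the pieces gives 2-iodohex-2-enal.

2-iodohex-2-enal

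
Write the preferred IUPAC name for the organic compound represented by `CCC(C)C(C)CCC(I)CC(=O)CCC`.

6-iodo-9,10-dimethyldodecan-4-one

The longest chain bearing the carbonyl is 12 carbons long (dodecane).
The principal characteristic group is a ketone (C=O on an internal carbon), named with the suffix -one.
The numbering direction is chosen so that numbering from this end puts the carbonyl group at C-4 rather than C-9.
With this numbering: the carbonyl at C-4; an iodo group at C-6; methyl groups at C-9 and C-10.
Substituent prefixes are cited in alphabetical order (multiplying prefixes like di-/tri- are ignored for ordering).
The name is 6-iodo-9,10-dimethyldodecan-4-one.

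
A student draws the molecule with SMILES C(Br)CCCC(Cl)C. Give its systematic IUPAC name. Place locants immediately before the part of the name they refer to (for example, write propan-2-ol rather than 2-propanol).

1-bromo-5-chlorohexane

The longest carbon chain is 6 atoms: the parent is hexane.
Choose the numbering such that the substituent locant set {1,5} is lower than {2,6} at the first point of difference.
With this numbering: a bromo group at C-1; a chloro group at C-5.
Substituent prefixes are cited in alphabetical order (multiplying prefixes like di-/tri- are ignored for ordering).
Assembling the pieces gives 1-bromo-5-chlorohexane.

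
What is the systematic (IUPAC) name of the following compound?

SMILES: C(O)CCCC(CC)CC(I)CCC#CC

5-ethyl-7-iodododec-10-yn-1-ol

The longest carbon chain that includes the –OH group and the multiple bond has 12 carbons, so the parent hydride is dodecane.
An alcohol (–OH) is the principal characteristic group, giving the suffix -ol.
A C≡C triple bond in the chain gives the infix -yne-.
Number the chain so that numbering from this end puts the hydroxyl group at C-1 rather than C-12.
This places the hydroxyl at C-1; the triple bond between C-10 and C-11; an ethyl group at C-5; an iodo group at C-7.
Prefixes are listed alphabetically: ethyl, iodo.
Putting it together: 5-ethyl-7-iodododec-10-yn-1-ol.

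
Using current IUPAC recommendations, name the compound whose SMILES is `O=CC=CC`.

but-2-enal

The longest chain bearing the –CHO group and the multiple bond is 4 carbons long (butane).
The principal characteristic group is an aldehyde (terminal –CHO), named with the suffix -al.
The chain contains a C=C double bond, so the unsaturation ending is -ene.
Choose the numbering such that the aldehyde carbon is C-1 by definition.
With this numbering: the double bond between C-2 and C-3.
The name is but-2-enal.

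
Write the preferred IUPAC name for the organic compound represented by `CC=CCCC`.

hex-2-ene

The longest carbon chain that includes the multiple bond has 6 carbons, so the parent hydride is hexane.
The chain contains a C=C double bond, so the unsaturation ending is -ene.
The numbering direction is chosen so that numbering from this end puts the double bond at C-2 rather than C-4.
With this numbering: the double bond between C-2 and C-3.
Putting it together: hex-2-ene.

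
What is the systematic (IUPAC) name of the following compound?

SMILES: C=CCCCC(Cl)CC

The longest carbon chain that includes the multiple bond has 8 carbons, so the parent hydride is octane.
There is one C=C double bond, indicated by the ending -ene.
Number the chain so that numbering from this end puts the double bond at C-1 rather than C-7.
With this numbering: the double bond between C-1 and C-2; a chloro group at C-6.
Assembling the pieces gives 6-chlorooct-1-ene.

6-chlorooct-1-ene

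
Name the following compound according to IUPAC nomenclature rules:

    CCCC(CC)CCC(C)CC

The longest carbon chain is 9 atoms: the parent is nonane.
Choose the numbering such that the substituent locant set {3,6} is lower than {4,7} at the first point of difference.
That gives an ethyl group at C-6; a methyl group at C-3.
Prefixes are listed alphabetically: ethyl, methyl.
The name is 6-ethyl-3-methylnonane.

6-ethyl-3-methylnonane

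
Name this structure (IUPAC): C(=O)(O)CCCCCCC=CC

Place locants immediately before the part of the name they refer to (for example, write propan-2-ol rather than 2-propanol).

dec-8-enoic acid

Counting along the main chain through the –COOH group and the multiple bond gives 10 carbons: the parent is decane.
A carboxylic acid (terminal –COOH) is the principal characteristic group, giving the suffix -oic acid.
The chain contains a C=C double bond, so the unsaturation ending is -ene.
Choose the numbering such that the carboxylic acid carbon is C-1 by definition.
This places the double bond between C-8 and C-9.
Assembling the pieces gives dec-8-enoic acid.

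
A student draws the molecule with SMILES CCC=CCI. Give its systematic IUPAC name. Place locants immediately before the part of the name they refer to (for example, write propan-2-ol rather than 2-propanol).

1-iodopent-2-ene

The longest carbon chain that includes the multiple bond has 5 carbons, so the parent hydride is pentane.
The chain contains a C=C double bond, so the unsaturation ending is -ene.
Choose the numbering such that numbering from this end puts the double bond at C-2 rather than C-3.
That gives the double bond between C-2 and C-3; an iodo group at C-1.
Putting it together: 1-iodopent-2-ene.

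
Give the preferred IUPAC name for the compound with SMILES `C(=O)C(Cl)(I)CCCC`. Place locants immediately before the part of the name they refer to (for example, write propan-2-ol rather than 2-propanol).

2-chloro-2-iodohexanal

Counting along the main chain through the –CHO group gives 6 carbons: the parent is hexane.
The highest-priority functional group is an aldehyde (terminal –CHO), so the name ends in -al.
Number the chain so that the aldehyde carbon is C-1 by definition.
This places a chloro group at C-2; an iodo group at C-2.
Substituent prefixes are cited in alphabetical order (multiplying prefixes like di-/tri- are ignored for ordering).
Putting it together: 2-chloro-2-iodohexanal.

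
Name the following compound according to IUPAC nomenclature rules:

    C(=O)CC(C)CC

The longest chain bearing the –CHO group is 5 carbons long (pentane).
The principal characteristic group is an aldehyde (terminal –CHO), named with the suffix -al.
Choose the numbering such that the aldehyde carbon is C-1 by definition.
With this numbering: a methyl group at C-3.
Assembling the pieces gives 3-methylpentanal.

3-methylpentanal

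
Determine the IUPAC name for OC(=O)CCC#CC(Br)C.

6-bromohept-4-ynoic acid

Counting along the main chain through the –COOH group and the multiple bond gives 7 carbons: the parent is heptane.
The principal characteristic group is a carboxylic acid (terminal –COOH), named with the suffix -oic acid.
A C≡C triple bond in the chain gives the infix -yne-.
Choose the numbering such that the carboxylic acid carbon is C-1 by definition.
That gives the triple bond between C-4 and C-5; a bromo group at C-6.
The name is 6-bromohept-4-ynoic acid.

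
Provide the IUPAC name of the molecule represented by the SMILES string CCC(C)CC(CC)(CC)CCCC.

The longest continuous carbon chain has 9 atoms, so the parent hydride is nonane.
The numbering direction is chosen so that the substituent locant set {3,5,5} is lower than {5,5,7} at the first point of difference.
That gives two ethyl groups at C-5; a methyl group at C-3.
Prefixes are listed alphabetically: ethyl, methyl.
Assembling the pieces gives 5,5-diethyl-3-methylnonane.

5,5-diethyl-3-methylnonane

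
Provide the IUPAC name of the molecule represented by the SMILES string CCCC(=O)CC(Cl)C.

The longest chain bearing the carbonyl is 7 carbons long (heptane).
A ketone (C=O on an internal carbon) is the principal characteristic group, giving the suffix -one.
The numbering direction is chosen so that the substituent locant set {2} is lower than {6} at the first point of difference.
This places the carbonyl at C-4; a chloro group at C-2.
The name is 2-chloroheptan-4-one.

2-chloroheptan-4-one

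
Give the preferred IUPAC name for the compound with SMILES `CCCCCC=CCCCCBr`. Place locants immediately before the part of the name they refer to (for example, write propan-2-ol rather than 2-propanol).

1-bromoundec-5-ene

The longest carbon chain that includes the multiple bond has 11 carbons, so the parent hydride is undecane.
A C=C double bond in the chain gives the infix -ene-.
Choose the numbering such that numbering from this end puts the double bond at C-5 rather than C-6.
With this numbering: the double bond between C-5 and C-6; a bromo group at C-1.
Putting it together: 1-bromoundec-5-ene.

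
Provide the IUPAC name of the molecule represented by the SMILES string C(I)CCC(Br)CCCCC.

4-bromo-1-iodononane

The parent chain contains 9 carbons (nonane).
Choose the numbering such that the substituent locant set {1,4} is lower than {6,9} at the first point of difference.
With this numbering: a bromo group at C-4; an iodo group at C-1.
Prefixes are listed alphabetically: bromo, iodo.
The name is 4-bromo-1-iodononane.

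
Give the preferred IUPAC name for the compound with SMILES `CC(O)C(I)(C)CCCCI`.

Counting along the main chain through the –OH group gives 7 carbons: the parent is heptane.
The principal characteristic group is an alcohol (–OH), named with the suffix -ol.
Choose the numbering such that numbering from this end puts the hydroxyl group at C-2 rather than C-6.
With this numbering: the hydroxyl at C-2; iodo groups at C-3 and C-7; a methyl group at C-3.
The substituents are ordered alphabetically, ignoring any di-/tri- multipliers.
Putting it together: 3,7-diiodo-3-methylheptan-2-ol.

3,7-diiodo-3-methylheptan-2-ol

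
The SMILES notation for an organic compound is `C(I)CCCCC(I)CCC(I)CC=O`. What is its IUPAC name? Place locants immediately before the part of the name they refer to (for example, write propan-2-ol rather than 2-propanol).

The longest carbon chain that includes the –CHO group has 11 carbons, so the parent hydride is undecane.
The principal characteristic group is an aldehyde (terminal –CHO), named with the suffix -al.
Number the chain so that the aldehyde carbon is C-1 by definition.
That gives iodo groups at C-3 and C-6 and C-11.
Assembling the pieces gives 3,6,11-triiodoundecanal.

3,6,11-triiodoundecanal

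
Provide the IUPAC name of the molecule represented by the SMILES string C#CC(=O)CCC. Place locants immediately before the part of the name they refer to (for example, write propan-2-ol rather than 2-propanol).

hex-1-yn-3-one

The longest chain bearing the carbonyl and the multiple bond is 6 carbons long (hexane).
The highest-priority functional group is a ketone (C=O on an internal carbon), so the name ends in -one.
There is one C≡C triple bond, indicated by the ending -yne.
Number the chain so that numbering from this end puts the carbonyl group at C-3 rather than C-4.
With this numbering: the carbonyl at C-3; the triple bond between C-1 and C-2.
The name is hex-1-yn-3-one.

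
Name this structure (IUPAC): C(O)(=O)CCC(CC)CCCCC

The longest carbon chain that includes the –COOH group has 9 carbons, so the parent hydride is nonane.
A carboxylic acid (terminal –COOH) is the principal characteristic group, giving the suffix -oic acid.
Number the chain so that the carboxylic acid carbon is C-1 by definition.
With this numbering: an ethyl group at C-4.
Assembling the pieces gives 4-ethylnonanoic acid.

4-ethylnonanoic acid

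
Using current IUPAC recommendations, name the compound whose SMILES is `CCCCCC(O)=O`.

The longest chain bearing the –COOH group is 6 carbons long (hexane).
The highest-priority functional group is a carboxylic acid (terminal –COOH), so the name ends in -oic acid.
Choose the numbering such that the carboxylic acid carbon is C-1 by definition.
Assembling the pieces gives hexanoic acid.

hexanoic acid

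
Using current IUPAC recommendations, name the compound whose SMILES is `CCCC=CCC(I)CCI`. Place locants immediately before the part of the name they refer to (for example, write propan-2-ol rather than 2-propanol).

7,9-diiodonon-4-ene

The longest chain bearing the multiple bond is 9 carbons long (nonane).
A C=C double bond in the chain gives the infix -ene-.
The numbering direction is chosen so that numbering from this end puts the double bond at C-4 rather than C-5.
This places the double bond between C-4 and C-5; iodo groups at C-7 and C-9.
Putting it together: 7,9-diiodonon-4-ene.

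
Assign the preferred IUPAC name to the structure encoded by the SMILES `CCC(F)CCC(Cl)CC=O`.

3-chloro-6-fluorooctanal

Counting along the main chain through the –CHO group gives 8 carbons: the parent is octane.
An aldehyde (terminal –CHO) is the principal characteristic group, giving the suffix -al.
Choose the numbering such that the aldehyde carbon is C-1 by definition.
That gives a chloro group at C-3; a fluoro group at C-6.
Prefixes are listed alphabetically: chloro, fluoro.
Putting it together: 3-chloro-6-fluorooctanal.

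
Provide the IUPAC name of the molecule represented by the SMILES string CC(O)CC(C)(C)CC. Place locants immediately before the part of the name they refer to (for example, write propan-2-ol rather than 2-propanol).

The longest carbon chain that includes the –OH group has 6 carbons, so the parent hydride is hexane.
The principal characteristic group is an alcohol (–OH), named with the suffix -ol.
Choose the numbering such that numbering from this end puts the hydroxyl group at C-2 rather than C-5.
That gives the hydroxyl at C-2; two methyl groups at C-4.
Putting it together: 4,4-dimethylhexan-2-ol.

4,4-dimethylhexan-2-ol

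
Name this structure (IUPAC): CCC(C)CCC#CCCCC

9-methylundec-5-yne

Counting along the main chain through the multiple bond gives 11 carbons: the parent is undecane.
The chain contains a C≡C triple bond, so the unsaturation ending is -yne.
Choose the numbering such that numbering from this end puts the triple bond at C-5 rather than C-6.
With this numbering: the triple bond between C-5 and C-6; a methyl group at C-9.
Putting it together: 9-methylundec-5-yne.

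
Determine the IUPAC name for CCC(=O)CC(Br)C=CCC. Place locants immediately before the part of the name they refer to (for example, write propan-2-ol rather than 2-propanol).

The longest chain bearing the carbonyl and the multiple bond is 9 carbons long (nonane).
A ketone (C=O on an internal carbon) is the principal characteristic group, giving the suffix -one.
A C=C double bond in the chain gives the infix -ene-.
Number the chain so that numbering from this end puts the carbonyl group at C-3 rather than C-7.
With this numbering: the carbonyl at C-3; the double bond between C-6 and C-7; a bromo group at C-5.
Putting it together: 5-bromonon-6-en-3-one.

5-bromonon-6-en-3-one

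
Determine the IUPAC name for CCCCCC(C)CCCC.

The longest continuous carbon chain has 10 atoms, so the parent hydride is decane.
Choose the numbering such that the substituent locant set {5} is lower than {6} at the first point of difference.
With this numbering: a methyl group at C-5.
The name is 5-methyldecane.

5-methyldecane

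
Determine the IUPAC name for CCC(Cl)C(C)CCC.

3-chloro-4-methylheptane

The longest continuous carbon chain has 7 atoms, so the parent hydride is heptane.
Number the chain so that the substituent locant set {3,4} is lower than {4,5} at the first point of difference.
With this numbering: a chloro group at C-3; a methyl group at C-4.
The substituents are ordered alphabetically, ignoring any di-/tri- multipliers.
Assembling the pieces gives 3-chloro-4-methylheptane.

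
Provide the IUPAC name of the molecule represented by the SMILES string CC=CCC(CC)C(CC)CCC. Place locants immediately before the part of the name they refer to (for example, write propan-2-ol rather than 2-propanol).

5,6-diethylnon-2-ene

Counting along the main chain through the multiple bond gives 9 carbons: the parent is nonane.
There is one C=C double bond, indicated by the ending -ene.
Number the chain so that numbering from this end puts the double bond at C-2 rather than C-7.
This places the double bond between C-2 and C-3; ethyl groups at C-5 and C-6.
Assembling the pieces gives 5,6-diethylnon-2-ene.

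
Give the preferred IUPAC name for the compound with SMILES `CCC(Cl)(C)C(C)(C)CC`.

3-chloro-3,4,4-trimethylhexane

The parent chain contains 6 carbons (hexane).
The numbering direction is chosen so that the locant sets are identical either way, so the alphabetically earlier chloro substituent takes the lower locant (3 rather than 4).
This places a chloro group at C-3; methyl groups at C-3 and C-4 (×2).
Prefixes are listed alphabetically: chloro, methyl.
The name is 3-chloro-3,4,4-trimethylhexane.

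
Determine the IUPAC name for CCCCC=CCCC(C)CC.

The longest chain bearing the multiple bond is 11 carbons long (undecane).
There is one C=C double bond, indicated by the ending -ene.
Number the chain so that numbering from this end puts the double bond at C-5 rather than C-6.
That gives the double bond between C-5 and C-6; a methyl group at C-9.
Assembling the pieces gives 9-methylundec-5-ene.

9-methylundec-5-ene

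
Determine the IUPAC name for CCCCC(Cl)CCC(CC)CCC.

The longest carbon chain is 11 atoms: the parent is undecane.
Number the chain so that the substituent locant set {4,7} is lower than {5,8} at the first point of difference.
That gives a chloro group at C-7; an ethyl group at C-4.
The substituents are ordered alphabetically, ignoring any di-/tri- multipliers.
The name is 7-chloro-4-ethylundecane.

7-chloro-4-ethylundecane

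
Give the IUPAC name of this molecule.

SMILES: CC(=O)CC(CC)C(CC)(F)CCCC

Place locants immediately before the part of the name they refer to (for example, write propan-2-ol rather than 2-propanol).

The longest chain bearing the carbonyl is 9 carbons long (nonane).
The highest-priority functional group is a ketone (C=O on an internal carbon), so the name ends in -one.
Number the chain so that numbering from this end puts the carbonyl group at C-2 rather than C-8.
This places the carbonyl at C-2; ethyl groups at C-4 and C-5; a fluoro group at C-5.
Substituent prefixes are cited in alphabetical order (multiplying prefixes like di-/tri- are ignored for ordering).
Assembling the pieces gives 4,5-diethyl-5-fluorononan-2-one.

4,5-diethyl-5-fluorononan-2-one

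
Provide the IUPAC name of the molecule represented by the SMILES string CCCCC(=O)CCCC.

The longest chain bearing the carbonyl is 9 carbons long (nonane).
The highest-priority functional group is a ketone (C=O on an internal carbon), so the name ends in -one.
The molecule is symmetric, so either numbering direction gives the same locants.
With this numbering: the carbonyl at C-5.
Assembling the pieces gives nonan-5-one.

nonan-5-one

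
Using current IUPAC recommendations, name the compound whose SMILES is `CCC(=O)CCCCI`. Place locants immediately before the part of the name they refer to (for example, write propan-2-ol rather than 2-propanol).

Counting along the main chain through the carbonyl gives 7 carbons: the parent is heptane.
The principal characteristic group is a ketone (C=O on an internal carbon), named with the suffix -one.
Number the chain so that numbering from this end puts the carbonyl group at C-3 rather than C-5.
This places the carbonyl at C-3; an iodo group at C-7.
Putting it together: 7-iodoheptan-3-one.

7-iodoheptan-3-one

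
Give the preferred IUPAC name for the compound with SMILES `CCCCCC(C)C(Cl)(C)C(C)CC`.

4-chloro-3,4,5-trimethyldecane

The longest carbon chain is 10 atoms: the parent is decane.
Number the chain so that the substituent locant set {3,4,4,5} is lower than {6,7,7,8} at the first point of difference.
That gives a chloro group at C-4; methyl groups at C-3 and C-4 and C-5.
Substituent prefixes are cited in alphabetical order (multiplying prefixes like di-/tri- are ignored for ordering).
Assembling the pieces gives 4-chloro-3,4,5-trimethyldecane.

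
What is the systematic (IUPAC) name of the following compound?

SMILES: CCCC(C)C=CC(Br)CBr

1,2-dibromo-5-methyloct-3-ene

The longest chain bearing the multiple bond is 8 carbons long (octane).
There is one C=C double bond, indicated by the ending -ene.
Choose the numbering such that numbering from this end puts the double bond at C-3 rather than C-5.
That gives the double bond between C-3 and C-4; bromo groups at C-1 and C-2; a methyl group at C-5.
Substituent prefixes are cited in alphabetical order (multiplying prefixes like di-/tri- are ignored for ordering).
Putting it together: 1,2-dibromo-5-methyloct-3-ene.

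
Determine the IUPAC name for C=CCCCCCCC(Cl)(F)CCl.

9,10-dichloro-9-fluorodec-1-ene

The longest carbon chain that includes the multiple bond has 10 carbons, so the parent hydride is decane.
A C=C double bond in the chain gives the infix -ene-.
Number the chain so that numbering from this end puts the double bond at C-1 rather than C-9.
With this numbering: the double bond between C-1 and C-2; chloro groups at C-9 and C-10; a fluoro group at C-9.
Prefixes are listed alphabetically: chloro, fluoro.
Putting it together: 9,10-dichloro-9-fluorodec-1-ene.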